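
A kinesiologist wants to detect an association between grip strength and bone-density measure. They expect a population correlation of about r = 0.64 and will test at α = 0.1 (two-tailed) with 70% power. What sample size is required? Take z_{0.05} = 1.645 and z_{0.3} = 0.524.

Fisher's z: C = ½·ln((1+r)/(1−r)) = ½·ln(4.5556) = 0.7582.
n = ((z_{α/2} + z_β)/C)² + 3.
(1.645 + 0.524) / 0.7582 = 2.169 / 0.7582 = 2.861.
n = 2.861² + 3 = 8.18 + 3 = 11.2.
Round up.

n = 12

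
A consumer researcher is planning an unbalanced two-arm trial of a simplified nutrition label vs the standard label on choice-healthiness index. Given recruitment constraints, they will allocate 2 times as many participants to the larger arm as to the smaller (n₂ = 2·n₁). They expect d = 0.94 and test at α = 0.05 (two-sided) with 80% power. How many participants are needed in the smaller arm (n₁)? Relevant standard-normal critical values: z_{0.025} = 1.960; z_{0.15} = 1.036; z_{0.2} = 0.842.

With allocation ratio k = n₂/n₁ = 2, Var(x̄₁−x̄₂) = σ²(1/n₁ + 1/(k·n₁)) = σ²·(k+1)/(k·n₁).
So n₁ = (1 + 1/k)·((z_{α/2} + z_β)/d)² = 1.500 × (2.802/0.94)².
n₁ = 1.500 × 8.89 = 13.3.
Round up: n₁ = 14, giving n₂ = 2 × 14 = 28.

n₁ = 14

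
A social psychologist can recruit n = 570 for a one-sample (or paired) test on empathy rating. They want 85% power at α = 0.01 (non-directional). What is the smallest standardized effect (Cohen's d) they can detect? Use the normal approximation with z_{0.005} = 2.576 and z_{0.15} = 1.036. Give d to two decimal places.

d_min ≈ 0.15

For a single sample (or paired design) of n = 570: d_min = (z_{α/2} + z_β)/√n.
z-sum = 2.576 + 1.036 = 3.612.
d_min = 3.612 / √570 = 3.612 / 23.875 = 0.151.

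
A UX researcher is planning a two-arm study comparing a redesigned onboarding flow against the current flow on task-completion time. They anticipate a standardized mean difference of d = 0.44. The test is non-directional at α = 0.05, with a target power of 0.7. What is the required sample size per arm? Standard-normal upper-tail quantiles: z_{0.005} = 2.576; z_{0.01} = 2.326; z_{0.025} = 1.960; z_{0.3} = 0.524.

n = 64 per group

For two independent groups with equal n: n = 2·((z_{α/2} + z_β) / d)².
z_{α/2} + z_β = 1.960 + 0.524 = 2.484.
n = 2 × (2.484 / 0.44)² = 2 × 5.645² = 2 × 31.87 = 63.7.
Round up to the next whole participant.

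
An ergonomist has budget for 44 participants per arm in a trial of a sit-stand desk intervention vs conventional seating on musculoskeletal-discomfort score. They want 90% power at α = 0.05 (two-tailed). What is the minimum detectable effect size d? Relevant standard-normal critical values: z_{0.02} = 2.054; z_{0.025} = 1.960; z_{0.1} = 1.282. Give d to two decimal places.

For two independent groups of n = 44 each: d_min = (z_{α/2} + z_β)·√(2/n).
z-sum = 1.960 + 1.282 = 3.242.
d_min = 3.242 × √(2/44) = 3.242 × 0.2132 = 0.691.

d_min ≈ 0.69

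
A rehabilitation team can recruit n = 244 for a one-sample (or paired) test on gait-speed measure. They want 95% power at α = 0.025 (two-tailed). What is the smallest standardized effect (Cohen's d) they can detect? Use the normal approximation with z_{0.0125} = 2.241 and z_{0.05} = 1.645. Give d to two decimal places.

For a single sample (or paired design) of n = 244: d_min = (z_{α/2} + z_β)/√n.
z-sum = 2.241 + 1.645 = 3.886.
d_min = 3.886 / √244 = 3.886 / 15.620 = 0.249.

d_min ≈ 0.25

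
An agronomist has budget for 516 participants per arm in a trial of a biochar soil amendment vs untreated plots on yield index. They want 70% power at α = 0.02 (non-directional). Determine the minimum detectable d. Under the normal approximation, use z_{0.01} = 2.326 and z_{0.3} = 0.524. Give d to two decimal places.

d_min ≈ 0.18

For two independent groups of n = 516 each: d_min = (z_{α/2} + z_β)·√(2/n).
z-sum = 2.326 + 0.524 = 2.850.
d_min = 2.850 × √(2/516) = 2.850 × 0.0623 = 0.177.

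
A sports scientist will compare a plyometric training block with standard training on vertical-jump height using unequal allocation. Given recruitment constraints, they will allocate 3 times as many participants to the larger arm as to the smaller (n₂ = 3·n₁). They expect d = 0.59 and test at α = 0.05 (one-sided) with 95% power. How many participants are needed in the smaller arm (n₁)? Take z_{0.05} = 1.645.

With allocation ratio k = n₂/n₁ = 3, Var(x̄₁−x̄₂) = σ²(1/n₁ + 1/(k·n₁)) = σ²·(k+1)/(k·n₁).
So n₁ = (1 + 1/k)·((z_{α} + z_β)/d)² = 1.333 × (3.290/0.59)².
n₁ = 1.333 × 31.09 = 41.5.
Round up: n₁ = 42, giving n₂ = 3 × 42 = 126.

n₁ = 42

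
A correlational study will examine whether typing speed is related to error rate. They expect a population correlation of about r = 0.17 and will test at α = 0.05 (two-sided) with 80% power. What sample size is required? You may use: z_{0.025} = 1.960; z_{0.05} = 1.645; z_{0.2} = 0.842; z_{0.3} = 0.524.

n = 270

Fisher's z: C = ½·ln((1+r)/(1−r)) = ½·ln(1.4096) = 0.1717.
n = ((z_{α/2} + z_β)/C)² + 3.
(1.960 + 0.842) / 0.1717 = 2.802 / 0.1717 = 16.319.
n = 16.319² + 3 = 266.32 + 3 = 269.3.
Round up.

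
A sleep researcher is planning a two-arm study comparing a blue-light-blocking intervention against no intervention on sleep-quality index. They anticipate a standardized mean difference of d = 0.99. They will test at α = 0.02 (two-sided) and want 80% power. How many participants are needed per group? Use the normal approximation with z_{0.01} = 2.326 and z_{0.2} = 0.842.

n = 21 per group

For two independent groups with equal n: n = 2·((z_{α/2} + z_β) / d)².
z_{α/2} + z_β = 2.326 + 0.842 = 3.168.
n = 2 × (3.168 / 0.99)² = 2 × 3.200² = 2 × 10.24 = 20.5.
Round up to the next whole participant.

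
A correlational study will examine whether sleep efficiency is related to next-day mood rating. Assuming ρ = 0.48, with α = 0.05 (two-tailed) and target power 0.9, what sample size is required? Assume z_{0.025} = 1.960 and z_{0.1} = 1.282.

n = 42

Fisher's z: C = ½·ln((1+r)/(1−r)) = ½·ln(2.8462) = 0.5230.
n = ((z_{α/2} + z_β)/C)² + 3.
(1.960 + 1.282) / 0.5230 = 3.242 / 0.5230 = 6.199.
n = 6.199² + 3 = 38.43 + 3 = 41.4.
Round up.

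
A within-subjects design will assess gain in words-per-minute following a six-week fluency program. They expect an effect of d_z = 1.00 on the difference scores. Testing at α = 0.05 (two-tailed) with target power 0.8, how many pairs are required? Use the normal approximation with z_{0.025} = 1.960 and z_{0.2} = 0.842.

n = 8 pairs

For a paired (one-sample on differences) test: n = ((z_{α/2} + z_β) / d)².
z_{α/2} + z_β = 1.960 + 0.842 = 2.802.
n = (2.802 / 1.00)² = 2.802² = 7.85.
Round up.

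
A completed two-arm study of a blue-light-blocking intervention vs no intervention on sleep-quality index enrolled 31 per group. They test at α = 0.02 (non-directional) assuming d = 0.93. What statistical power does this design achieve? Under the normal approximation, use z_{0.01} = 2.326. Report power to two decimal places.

power ≈ 0.91

For two equal groups, power = Φ(d·√(n/2) − z_{α/2}).
d·√(n/2) = 0.93 × √(31/2) = 0.93 × 3.937 = 3.661.
z_β = 3.661 − 2.326 = 1.335.
Power = Φ(1.335) = 0.909.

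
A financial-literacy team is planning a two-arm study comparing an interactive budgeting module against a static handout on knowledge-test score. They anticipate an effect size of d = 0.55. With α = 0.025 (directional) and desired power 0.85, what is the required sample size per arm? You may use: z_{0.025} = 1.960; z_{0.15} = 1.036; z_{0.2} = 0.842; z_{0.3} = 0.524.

n = 60 per group

For two independent groups with equal n: n = 2·((z_{α} + z_β) / d)².
z_{α} + z_β = 1.960 + 1.036 = 2.996.
n = 2 × (2.996 / 0.55)² = 2 × 5.447² = 2 × 29.67 = 59.3.
Round up to the next whole participant.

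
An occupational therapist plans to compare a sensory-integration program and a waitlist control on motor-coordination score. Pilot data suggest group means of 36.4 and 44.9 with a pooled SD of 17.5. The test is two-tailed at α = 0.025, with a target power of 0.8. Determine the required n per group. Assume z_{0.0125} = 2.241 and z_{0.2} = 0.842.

n = 81 per group

Cohen's d = |M₁ − M₂| / SD_pooled = |36.4 − 44.9| / 17.5 = 8.5 / 17.5 = 0.486.
For two independent groups with equal n: n = 2·((z_{α/2} + z_β) / d)².
z_{α/2} + z_β = 2.241 + 0.842 = 3.083.
n = 2 × (3.083 / 0.486)² = 2 × 6.344² = 2 × 40.24 = 80.5.
Round up to the next whole participant.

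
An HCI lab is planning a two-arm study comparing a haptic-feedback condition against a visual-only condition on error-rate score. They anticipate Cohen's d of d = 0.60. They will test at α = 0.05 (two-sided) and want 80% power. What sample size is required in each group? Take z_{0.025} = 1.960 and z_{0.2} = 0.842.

For two independent groups with equal n: n = 2·((z_{α/2} + z_β) / d)².
z_{α/2} + z_β = 1.960 + 0.842 = 2.802.
n = 2 × (2.802 / 0.60)² = 2 × 4.670² = 2 × 21.81 = 43.6.
Round up to the next whole participant.

n = 44 per group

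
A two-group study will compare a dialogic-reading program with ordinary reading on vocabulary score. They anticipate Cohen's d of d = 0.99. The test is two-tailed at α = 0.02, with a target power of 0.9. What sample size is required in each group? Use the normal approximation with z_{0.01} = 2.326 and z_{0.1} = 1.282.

For two independent groups with equal n: n = 2·((z_{α/2} + z_β) / d)².
z_{α/2} + z_β = 2.326 + 1.282 = 3.608.
n = 2 × (3.608 / 0.99)² = 2 × 3.644² = 2 × 13.28 = 26.6.
Round up to the next whole participant.

n = 27 per group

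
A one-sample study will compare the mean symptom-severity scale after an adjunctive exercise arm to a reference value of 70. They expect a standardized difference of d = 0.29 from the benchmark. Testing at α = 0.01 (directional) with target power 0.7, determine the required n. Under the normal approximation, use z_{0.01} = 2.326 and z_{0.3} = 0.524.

n = 97

For a one-sample test: n = ((z_{α} + z_β) / d)².
z_{α} + z_β = 2.326 + 0.524 = 2.850.
n = (2.850 / 0.29)² = 9.828² = 96.58.
Round up.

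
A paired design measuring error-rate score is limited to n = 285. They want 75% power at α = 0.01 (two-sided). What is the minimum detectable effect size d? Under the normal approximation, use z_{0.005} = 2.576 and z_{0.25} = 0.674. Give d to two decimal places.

For a single sample (or paired design) of n = 285: d_min = (z_{α/2} + z_β)/√n.
z-sum = 2.576 + 0.674 = 3.250.
d_min = 3.250 / √285 = 3.250 / 16.882 = 0.193.

d_min ≈ 0.19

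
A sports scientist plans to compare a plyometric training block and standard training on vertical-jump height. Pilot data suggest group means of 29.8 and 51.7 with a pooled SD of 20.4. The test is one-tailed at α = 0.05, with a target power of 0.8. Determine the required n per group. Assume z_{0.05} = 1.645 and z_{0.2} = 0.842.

Cohen's d = |M₁ − M₂| / SD_pooled = |29.8 − 51.7| / 20.4 = 21.9 / 20.4 = 1.074.
For two independent groups with equal n: n = 2·((z_{α} + z_β) / d)².
z_{α} + z_β = 1.645 + 0.842 = 2.487.
n = 2 × (2.487 / 1.074)² = 2 × 2.316² = 2 × 5.36 = 10.7.
Round up to the next whole participant.

n = 11 per group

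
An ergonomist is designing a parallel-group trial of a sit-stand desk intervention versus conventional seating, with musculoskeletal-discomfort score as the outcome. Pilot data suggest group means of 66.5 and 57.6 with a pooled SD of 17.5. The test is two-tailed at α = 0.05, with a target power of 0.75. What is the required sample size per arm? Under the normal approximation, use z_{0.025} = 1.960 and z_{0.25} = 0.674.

Cohen's d = |M₁ − M₂| / SD_pooled = |66.5 − 57.6| / 17.5 = 8.9 / 17.5 = 0.509.
For two independent groups with equal n: n = 2·((z_{α/2} + z_β) / d)².
z_{α/2} + z_β = 1.960 + 0.674 = 2.634.
n = 2 × (2.634 / 0.509)² = 2 × 5.175² = 2 × 26.78 = 53.6.
Round up to the next whole participant.

n = 54 per group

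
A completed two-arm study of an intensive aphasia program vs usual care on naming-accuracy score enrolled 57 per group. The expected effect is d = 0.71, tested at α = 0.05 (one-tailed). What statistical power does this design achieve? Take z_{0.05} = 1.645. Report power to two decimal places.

For two equal groups, power = Φ(d·√(n/2) − z_{α}).
d·√(n/2) = 0.71 × √(57/2) = 0.71 × 5.339 = 3.790.
z_β = 3.790 − 1.645 = 2.145.
Power = Φ(2.145) = 0.984.

power ≈ 0.98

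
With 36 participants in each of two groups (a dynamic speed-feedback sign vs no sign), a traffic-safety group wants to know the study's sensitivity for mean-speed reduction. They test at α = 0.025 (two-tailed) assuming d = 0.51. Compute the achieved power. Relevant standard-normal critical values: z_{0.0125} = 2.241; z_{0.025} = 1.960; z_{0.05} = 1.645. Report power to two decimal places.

For two equal groups, power = Φ(d·√(n/2) − z_{α/2}).
d·√(n/2) = 0.51 × √(36/2) = 0.51 × 4.243 = 2.164.
z_β = 2.164 − 2.241 = -0.077.
Power = Φ(-0.077) = 0.469.

power ≈ 0.47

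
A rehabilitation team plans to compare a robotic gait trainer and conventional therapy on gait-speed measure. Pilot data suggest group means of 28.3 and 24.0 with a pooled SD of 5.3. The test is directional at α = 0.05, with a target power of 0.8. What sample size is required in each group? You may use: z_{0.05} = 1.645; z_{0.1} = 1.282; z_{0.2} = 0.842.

n = 19 per group

Cohen's d = |M₁ − M₂| / SD_pooled = |28.3 − 24.0| / 5.3 = 4.3 / 5.3 = 0.811.
For two independent groups with equal n: n = 2·((z_{α} + z_β) / d)².
z_{α} + z_β = 1.645 + 0.842 = 2.487.
n = 2 × (2.487 / 0.811)² = 2 × 3.067² = 2 × 9.40 = 18.8.
Round up to the next whole participant.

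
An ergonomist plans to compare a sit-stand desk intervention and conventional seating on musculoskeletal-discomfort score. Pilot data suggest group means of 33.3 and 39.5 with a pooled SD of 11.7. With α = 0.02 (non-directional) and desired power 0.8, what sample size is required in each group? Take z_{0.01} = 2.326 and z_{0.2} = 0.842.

n = 72 per group

Cohen's d = |M₁ − M₂| / SD_pooled = |33.3 − 39.5| / 11.7 = 6.2 / 11.7 = 0.530.
For two independent groups with equal n: n = 2·((z_{α/2} + z_β) / d)².
z_{α/2} + z_β = 2.326 + 0.842 = 3.168.
n = 2 × (3.168 / 0.530)² = 2 × 5.977² = 2 × 35.73 = 71.5.
Round up to the next whole participant.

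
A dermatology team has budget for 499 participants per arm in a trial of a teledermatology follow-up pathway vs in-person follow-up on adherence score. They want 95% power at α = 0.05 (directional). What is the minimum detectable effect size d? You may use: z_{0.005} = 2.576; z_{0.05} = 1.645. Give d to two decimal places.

For two independent groups of n = 499 each: d_min = (z_{α} + z_β)·√(2/n).
z-sum = 1.645 + 1.645 = 3.290.
d_min = 3.290 × √(2/499) = 3.290 × 0.0633 = 0.208.

d_min ≈ 0.21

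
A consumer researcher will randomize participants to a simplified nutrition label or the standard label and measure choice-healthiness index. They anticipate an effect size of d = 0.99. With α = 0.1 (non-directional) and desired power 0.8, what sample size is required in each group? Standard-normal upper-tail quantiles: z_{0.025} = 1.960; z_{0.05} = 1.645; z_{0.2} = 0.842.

For two independent groups with equal n: n = 2·((z_{α/2} + z_β) / d)².
z_{α/2} + z_β = 1.645 + 0.842 = 2.487.
n = 2 × (2.487 / 0.99)² = 2 × 2.512² = 2 × 6.31 = 12.6.
Round up to the next whole participant.

n = 13 per group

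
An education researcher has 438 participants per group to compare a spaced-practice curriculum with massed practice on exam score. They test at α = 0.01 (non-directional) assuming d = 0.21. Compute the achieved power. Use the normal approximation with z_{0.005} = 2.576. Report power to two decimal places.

For two equal groups, power = Φ(d·√(n/2) − z_{α/2}).
d·√(n/2) = 0.21 × √(438/2) = 0.21 × 14.799 = 3.108.
z_β = 3.108 − 2.576 = 0.532.
Power = Φ(0.532) = 0.703.

power ≈ 0.70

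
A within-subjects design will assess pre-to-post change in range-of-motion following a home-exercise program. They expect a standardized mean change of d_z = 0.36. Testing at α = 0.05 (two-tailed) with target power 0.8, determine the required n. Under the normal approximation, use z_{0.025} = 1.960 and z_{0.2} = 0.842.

For a paired (one-sample on differences) test: n = ((z_{α/2} + z_β) / d)².
z_{α/2} + z_β = 1.960 + 0.842 = 2.802.
n = (2.802 / 0.36)² = 7.783² = 60.58.
Round up.

n = 61 pairs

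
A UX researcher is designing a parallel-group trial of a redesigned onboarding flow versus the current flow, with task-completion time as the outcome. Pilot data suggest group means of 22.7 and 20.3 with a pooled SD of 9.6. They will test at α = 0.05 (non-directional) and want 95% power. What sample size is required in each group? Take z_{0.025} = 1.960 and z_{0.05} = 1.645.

Cohen's d = |M₁ − M₂| / SD_pooled = |22.7 − 20.3| / 9.6 = 2.4 / 9.6 = 0.250.
For two independent groups with equal n: n = 2·((z_{α/2} + z_β) / d)².
z_{α/2} + z_β = 1.960 + 1.645 = 3.605.
n = 2 × (3.605 / 0.250)² = 2 × 14.420² = 2 × 207.94 = 415.9.
Round up to the next whole participant.

n = 416 per group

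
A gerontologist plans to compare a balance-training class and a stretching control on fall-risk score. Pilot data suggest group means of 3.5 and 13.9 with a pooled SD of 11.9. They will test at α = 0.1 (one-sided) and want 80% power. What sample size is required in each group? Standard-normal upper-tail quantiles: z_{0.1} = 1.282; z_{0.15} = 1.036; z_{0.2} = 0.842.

Cohen's d = |M₁ − M₂| / SD_pooled = |3.5 − 13.9| / 11.9 = 10.4 / 11.9 = 0.874.
For two independent groups with equal n: n = 2·((z_{α} + z_β) / d)².
z_{α} + z_β = 1.282 + 0.842 = 2.124.
n = 2 × (2.124 / 0.874)² = 2 × 2.430² = 2 × 5.91 = 11.8.
Round up to the next whole participant.

n = 12 per group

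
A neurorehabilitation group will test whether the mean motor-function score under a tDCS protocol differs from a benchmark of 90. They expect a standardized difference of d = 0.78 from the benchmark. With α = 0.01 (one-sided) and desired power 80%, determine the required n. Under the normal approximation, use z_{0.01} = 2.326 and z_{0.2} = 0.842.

n = 17

For a one-sample test: n = ((z_{α} + z_β) / d)².
z_{α} + z_β = 2.326 + 0.842 = 3.168.
n = (3.168 / 0.78)² = 4.062² = 16.50.
Round up.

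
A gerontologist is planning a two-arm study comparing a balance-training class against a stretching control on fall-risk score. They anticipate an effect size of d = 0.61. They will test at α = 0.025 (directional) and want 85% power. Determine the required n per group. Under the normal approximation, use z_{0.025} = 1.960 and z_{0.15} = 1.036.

n = 49 per group

For two independent groups with equal n: n = 2·((z_{α} + z_β) / d)².
z_{α} + z_β = 1.960 + 1.036 = 2.996.
n = 2 × (2.996 / 0.61)² = 2 × 4.911² = 2 × 24.12 = 48.2.
Round up to the next whole participant.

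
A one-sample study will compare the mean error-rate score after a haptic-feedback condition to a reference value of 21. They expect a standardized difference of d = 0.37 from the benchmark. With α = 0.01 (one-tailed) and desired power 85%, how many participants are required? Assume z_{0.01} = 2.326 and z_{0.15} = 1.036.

n = 83

For a one-sample test: n = ((z_{α} + z_β) / d)².
z_{α} + z_β = 2.326 + 1.036 = 3.362.
n = (3.362 / 0.37)² = 9.086² = 82.56.
Round up.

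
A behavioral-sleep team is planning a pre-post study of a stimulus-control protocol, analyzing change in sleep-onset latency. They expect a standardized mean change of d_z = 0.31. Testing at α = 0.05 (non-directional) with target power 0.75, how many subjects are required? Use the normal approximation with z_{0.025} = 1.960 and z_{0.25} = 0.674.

For a paired (one-sample on differences) test: n = ((z_{α/2} + z_β) / d)².
z_{α/2} + z_β = 1.960 + 0.674 = 2.634.
n = (2.634 / 0.31)² = 8.497² = 72.20.
Round up.

n = 73 pairs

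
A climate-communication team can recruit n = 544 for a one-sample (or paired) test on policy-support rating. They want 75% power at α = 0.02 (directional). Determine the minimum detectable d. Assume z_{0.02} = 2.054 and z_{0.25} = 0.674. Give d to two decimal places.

For a single sample (or paired design) of n = 544: d_min = (z_{α} + z_β)/√n.
z-sum = 2.054 + 0.674 = 2.728.
d_min = 2.728 / √544 = 2.728 / 23.324 = 0.117.

d_min ≈ 0.12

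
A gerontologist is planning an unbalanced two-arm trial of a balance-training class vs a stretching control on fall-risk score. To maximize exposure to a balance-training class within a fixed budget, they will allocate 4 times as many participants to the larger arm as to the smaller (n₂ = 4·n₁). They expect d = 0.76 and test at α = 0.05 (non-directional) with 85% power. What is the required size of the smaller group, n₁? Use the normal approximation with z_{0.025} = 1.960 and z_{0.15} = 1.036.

With allocation ratio k = n₂/n₁ = 4, Var(x̄₁−x̄₂) = σ²(1/n₁ + 1/(k·n₁)) = σ²·(k+1)/(k·n₁).
So n₁ = (1 + 1/k)·((z_{α/2} + z_β)/d)² = 1.250 × (2.996/0.76)².
n₁ = 1.250 × 15.54 = 19.4.
Round up: n₁ = 20, giving n₂ = 4 × 20 = 80.

n₁ = 20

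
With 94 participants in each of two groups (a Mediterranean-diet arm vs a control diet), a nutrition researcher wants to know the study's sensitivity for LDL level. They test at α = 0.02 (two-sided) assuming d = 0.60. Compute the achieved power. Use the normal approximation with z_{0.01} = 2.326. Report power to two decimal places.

For two equal groups, power = Φ(d·√(n/2) − z_{α/2}).
d·√(n/2) = 0.60 × √(94/2) = 0.60 × 6.856 = 4.113.
z_β = 4.113 − 2.326 = 1.787.
Power = Φ(1.787) = 0.963.

power ≈ 0.96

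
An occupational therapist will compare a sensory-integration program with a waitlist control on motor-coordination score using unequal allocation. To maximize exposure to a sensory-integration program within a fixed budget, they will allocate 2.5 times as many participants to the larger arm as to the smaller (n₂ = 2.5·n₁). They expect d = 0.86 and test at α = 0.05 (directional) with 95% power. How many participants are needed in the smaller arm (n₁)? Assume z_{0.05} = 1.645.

n₁ = 21

With allocation ratio k = n₂/n₁ = 2.5, Var(x̄₁−x̄₂) = σ²(1/n₁ + 1/(k·n₁)) = σ²·(k+1)/(k·n₁).
So n₁ = (1 + 1/k)·((z_{α} + z_β)/d)² = 1.400 × (3.290/0.86)².
n₁ = 1.400 × 14.64 = 20.5.
Round up: n₁ = 21, giving n₂ = ⌈2.5 × 21⌉ = ⌈52.5⌉ = 53.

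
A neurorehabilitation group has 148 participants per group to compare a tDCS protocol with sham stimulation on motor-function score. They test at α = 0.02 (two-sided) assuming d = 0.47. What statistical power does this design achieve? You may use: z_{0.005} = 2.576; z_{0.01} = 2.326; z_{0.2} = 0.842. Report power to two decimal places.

For two equal groups, power = Φ(d·√(n/2) − z_{α/2}).
d·√(n/2) = 0.47 × √(148/2) = 0.47 × 8.602 = 4.043.
z_β = 4.043 − 2.326 = 1.717.
Power = Φ(1.717) = 0.957.

power ≈ 0.96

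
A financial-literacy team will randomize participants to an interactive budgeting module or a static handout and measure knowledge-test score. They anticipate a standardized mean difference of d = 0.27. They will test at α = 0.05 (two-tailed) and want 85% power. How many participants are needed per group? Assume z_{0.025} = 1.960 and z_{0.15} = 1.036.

n = 247 per group

For two independent groups with equal n: n = 2·((z_{α/2} + z_β) / d)².
z_{α/2} + z_β = 1.960 + 1.036 = 2.996.
n = 2 × (2.996 / 0.27)² = 2 × 11.096² = 2 × 123.13 = 246.3.
Round up to the next whole participant.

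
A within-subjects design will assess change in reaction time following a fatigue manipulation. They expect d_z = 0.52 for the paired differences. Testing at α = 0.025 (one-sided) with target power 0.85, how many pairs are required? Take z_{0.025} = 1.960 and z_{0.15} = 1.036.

For a paired (one-sample on differences) test: n = ((z_{α} + z_β) / d)².
z_{α} + z_β = 1.960 + 1.036 = 2.996.
n = (2.996 / 0.52)² = 5.762² = 33.20.
Round up.

n = 34 pairs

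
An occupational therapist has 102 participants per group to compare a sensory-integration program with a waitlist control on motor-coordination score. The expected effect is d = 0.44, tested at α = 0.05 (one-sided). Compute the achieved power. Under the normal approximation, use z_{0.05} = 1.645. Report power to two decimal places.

power ≈ 0.93

For two equal groups, power = Φ(d·√(n/2) − z_{α}).
d·√(n/2) = 0.44 × √(102/2) = 0.44 × 7.141 = 3.142.
z_β = 3.142 − 1.645 = 1.497.
Power = Φ(1.497) = 0.933.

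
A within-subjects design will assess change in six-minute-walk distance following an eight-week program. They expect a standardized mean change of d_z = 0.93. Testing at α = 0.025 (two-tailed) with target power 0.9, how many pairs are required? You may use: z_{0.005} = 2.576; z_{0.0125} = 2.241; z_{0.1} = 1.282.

For a paired (one-sample on differences) test: n = ((z_{α/2} + z_β) / d)².
z_{α/2} + z_β = 2.241 + 1.282 = 3.523.
n = (3.523 / 0.93)² = 3.788² = 14.35.
Round up.

n = 15 pairs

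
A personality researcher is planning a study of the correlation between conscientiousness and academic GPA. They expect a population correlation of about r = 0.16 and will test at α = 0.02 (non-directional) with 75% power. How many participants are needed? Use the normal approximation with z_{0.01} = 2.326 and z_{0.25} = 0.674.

n = 349

Fisher's z: C = ½·ln((1+r)/(1−r)) = ½·ln(1.3810) = 0.1614.
n = ((z_{α/2} + z_β)/C)² + 3.
(2.326 + 0.674) / 0.1614 = 3.000 / 0.1614 = 18.587.
n = 18.587² + 3 = 345.49 + 3 = 348.5.
Round up.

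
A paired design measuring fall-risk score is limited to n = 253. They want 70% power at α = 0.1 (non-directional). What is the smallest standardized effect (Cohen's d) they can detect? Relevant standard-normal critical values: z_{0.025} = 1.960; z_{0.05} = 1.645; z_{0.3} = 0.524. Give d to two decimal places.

For a single sample (or paired design) of n = 253: d_min = (z_{α/2} + z_β)/√n.
z-sum = 1.645 + 0.524 = 2.169.
d_min = 2.169 / √253 = 2.169 / 15.906 = 0.136.

d_min ≈ 0.14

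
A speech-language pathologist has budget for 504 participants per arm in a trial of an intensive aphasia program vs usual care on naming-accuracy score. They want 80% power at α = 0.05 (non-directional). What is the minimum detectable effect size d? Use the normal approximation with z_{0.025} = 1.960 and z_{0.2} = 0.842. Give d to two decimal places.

d_min ≈ 0.18

For two independent groups of n = 504 each: d_min = (z_{α/2} + z_β)·√(2/n).
z-sum = 1.960 + 0.842 = 2.802.
d_min = 2.802 × √(2/504) = 2.802 × 0.0630 = 0.177.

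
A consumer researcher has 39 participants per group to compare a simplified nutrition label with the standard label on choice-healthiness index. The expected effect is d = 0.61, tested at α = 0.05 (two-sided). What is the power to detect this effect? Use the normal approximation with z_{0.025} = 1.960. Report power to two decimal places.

power ≈ 0.77

For two equal groups, power = Φ(d·√(n/2) − z_{α/2}).
d·√(n/2) = 0.61 × √(39/2) = 0.61 × 4.416 = 2.694.
z_β = 2.694 − 1.960 = 0.734.
Power = Φ(0.734) = 0.768.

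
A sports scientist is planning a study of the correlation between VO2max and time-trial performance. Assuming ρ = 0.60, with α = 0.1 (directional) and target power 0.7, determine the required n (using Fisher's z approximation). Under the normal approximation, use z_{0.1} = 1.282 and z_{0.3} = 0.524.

Fisher's z: C = ½·ln((1+r)/(1−r)) = ½·ln(4.0000) = 0.6931.
n = ((z_{α} + z_β)/C)² + 3.
(1.282 + 0.524) / 0.6931 = 1.806 / 0.6931 = 2.606.
n = 2.606² + 3 = 6.79 + 3 = 9.8.
Round up.

n = 10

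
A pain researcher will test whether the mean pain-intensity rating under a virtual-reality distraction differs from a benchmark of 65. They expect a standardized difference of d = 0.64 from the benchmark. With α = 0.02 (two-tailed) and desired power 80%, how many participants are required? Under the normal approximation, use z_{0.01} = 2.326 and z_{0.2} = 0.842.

n = 25

For a one-sample test: n = ((z_{α/2} + z_β) / d)².
z_{α/2} + z_β = 2.326 + 0.842 = 3.168.
n = (3.168 / 0.64)² = 4.950² = 24.50.
Round up.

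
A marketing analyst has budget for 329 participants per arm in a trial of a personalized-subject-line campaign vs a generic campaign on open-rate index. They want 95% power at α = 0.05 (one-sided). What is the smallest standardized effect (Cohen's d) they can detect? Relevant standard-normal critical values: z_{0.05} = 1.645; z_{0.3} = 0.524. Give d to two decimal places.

For two independent groups of n = 329 each: d_min = (z_{α} + z_β)·√(2/n).
z-sum = 1.645 + 1.645 = 3.290.
d_min = 3.290 × √(2/329) = 3.290 × 0.0780 = 0.257.

d_min ≈ 0.26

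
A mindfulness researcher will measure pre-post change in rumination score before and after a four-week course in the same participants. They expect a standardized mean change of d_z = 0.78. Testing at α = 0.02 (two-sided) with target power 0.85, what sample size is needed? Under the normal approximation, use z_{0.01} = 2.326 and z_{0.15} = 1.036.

n = 19 pairs

For a paired (one-sample on differences) test: n = ((z_{α/2} + z_β) / d)².
z_{α/2} + z_β = 2.326 + 1.036 = 3.362.
n = (3.362 / 0.78)² = 4.310² = 18.58.
Round up.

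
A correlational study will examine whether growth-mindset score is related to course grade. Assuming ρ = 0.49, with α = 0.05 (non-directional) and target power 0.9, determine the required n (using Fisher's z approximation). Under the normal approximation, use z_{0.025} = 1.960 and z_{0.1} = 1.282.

Fisher's z: C = ½·ln((1+r)/(1−r)) = ½·ln(2.9216) = 0.5361.
n = ((z_{α/2} + z_β)/C)² + 3.
(1.960 + 1.282) / 0.5361 = 3.242 / 0.5361 = 6.047.
n = 6.047² + 3 = 36.57 + 3 = 39.6.
Round up.

n = 40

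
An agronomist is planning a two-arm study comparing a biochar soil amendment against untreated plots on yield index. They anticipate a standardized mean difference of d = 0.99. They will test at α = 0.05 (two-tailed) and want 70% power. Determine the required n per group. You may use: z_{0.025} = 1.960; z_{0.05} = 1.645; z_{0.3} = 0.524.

For two independent groups with equal n: n = 2·((z_{α/2} + z_β) / d)².
z_{α/2} + z_β = 1.960 + 0.524 = 2.484.
n = 2 × (2.484 / 0.99)² = 2 × 2.509² = 2 × 6.30 = 12.6.
Round up to the next whole participant.

n = 13 per group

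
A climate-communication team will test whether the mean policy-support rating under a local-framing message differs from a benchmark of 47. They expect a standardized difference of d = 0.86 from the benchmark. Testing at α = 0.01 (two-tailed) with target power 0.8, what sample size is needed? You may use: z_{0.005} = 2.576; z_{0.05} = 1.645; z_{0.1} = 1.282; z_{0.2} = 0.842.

For a one-sample test: n = ((z_{α/2} + z_β) / d)².
z_{α/2} + z_β = 2.576 + 0.842 = 3.418.
n = (3.418 / 0.86)² = 3.974² = 15.80.
Round up.

n = 16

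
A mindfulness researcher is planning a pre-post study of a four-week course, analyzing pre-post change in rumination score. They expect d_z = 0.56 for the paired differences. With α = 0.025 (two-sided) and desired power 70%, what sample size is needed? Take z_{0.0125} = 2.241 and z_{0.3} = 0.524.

For a paired (one-sample on differences) test: n = ((z_{α/2} + z_β) / d)².
z_{α/2} + z_β = 2.241 + 0.524 = 2.765.
n = (2.765 / 0.56)² = 4.938² = 24.38.
Round up.

n = 25 pairs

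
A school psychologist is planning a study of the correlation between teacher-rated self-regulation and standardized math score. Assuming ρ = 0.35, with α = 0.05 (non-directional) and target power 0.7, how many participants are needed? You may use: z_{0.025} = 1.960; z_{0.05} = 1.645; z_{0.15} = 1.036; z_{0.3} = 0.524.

n = 50

Fisher's z: C = ½·ln((1+r)/(1−r)) = ½·ln(2.0769) = 0.3654.
n = ((z_{α/2} + z_β)/C)² + 3.
(1.960 + 0.524) / 0.3654 = 2.484 / 0.3654 = 6.798.
n = 6.798² + 3 = 46.21 + 3 = 49.2.
Round up.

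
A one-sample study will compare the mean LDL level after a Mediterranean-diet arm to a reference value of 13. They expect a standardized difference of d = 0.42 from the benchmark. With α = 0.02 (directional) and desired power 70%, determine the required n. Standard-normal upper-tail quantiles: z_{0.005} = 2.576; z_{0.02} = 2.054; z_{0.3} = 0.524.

n = 38

For a one-sample test: n = ((z_{α} + z_β) / d)².
z_{α} + z_β = 2.054 + 0.524 = 2.578.
n = (2.578 / 0.42)² = 6.138² = 37.68.
Round up.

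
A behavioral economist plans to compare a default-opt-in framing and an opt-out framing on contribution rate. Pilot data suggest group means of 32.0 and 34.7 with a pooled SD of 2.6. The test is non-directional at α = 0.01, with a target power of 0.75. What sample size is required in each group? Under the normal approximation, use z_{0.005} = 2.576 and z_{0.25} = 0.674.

n = 20 per group

Cohen's d = |M₁ − M₂| / SD_pooled = |32.0 − 34.7| / 2.6 = 2.7 / 2.6 = 1.038.
For two independent groups with equal n: n = 2·((z_{α/2} + z_β) / d)².
z_{α/2} + z_β = 2.576 + 0.674 = 3.250.
n = 2 × (3.250 / 1.038)² = 2 × 3.131² = 2 × 9.80 = 19.6.
Round up to the next whole participant.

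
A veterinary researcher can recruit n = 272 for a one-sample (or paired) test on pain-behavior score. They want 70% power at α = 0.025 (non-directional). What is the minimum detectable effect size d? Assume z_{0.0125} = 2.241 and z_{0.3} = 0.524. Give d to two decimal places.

d_min ≈ 0.17

For a single sample (or paired design) of n = 272: d_min = (z_{α/2} + z_β)/√n.
z-sum = 2.241 + 0.524 = 2.765.
d_min = 2.765 / √272 = 2.765 / 16.492 = 0.168.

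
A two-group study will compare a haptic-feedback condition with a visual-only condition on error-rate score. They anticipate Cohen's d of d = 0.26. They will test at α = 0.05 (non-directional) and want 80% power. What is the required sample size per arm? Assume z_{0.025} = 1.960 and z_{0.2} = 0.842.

n = 233 per group

For two independent groups with equal n: n = 2·((z_{α/2} + z_β) / d)².
z_{α/2} + z_β = 1.960 + 0.842 = 2.802.
n = 2 × (2.802 / 0.26)² = 2 × 10.777² = 2 × 116.14 = 232.3.
Round up to the next whole participant.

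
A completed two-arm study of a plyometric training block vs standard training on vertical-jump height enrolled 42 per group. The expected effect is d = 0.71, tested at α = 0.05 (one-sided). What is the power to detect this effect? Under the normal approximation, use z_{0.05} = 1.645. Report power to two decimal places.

For two equal groups, power = Φ(d·√(n/2) − z_{α}).
d·√(n/2) = 0.71 × √(42/2) = 0.71 × 4.583 = 3.254.
z_β = 3.254 − 1.645 = 1.609.
Power = Φ(1.609) = 0.946.

power ≈ 0.95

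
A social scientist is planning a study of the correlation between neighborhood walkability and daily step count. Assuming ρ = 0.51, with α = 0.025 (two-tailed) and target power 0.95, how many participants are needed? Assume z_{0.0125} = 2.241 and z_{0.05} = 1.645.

Fisher's z: C = ½·ln((1+r)/(1−r)) = ½·ln(3.0816) = 0.5627.
n = ((z_{α/2} + z_β)/C)² + 3.
(2.241 + 1.645) / 0.5627 = 3.886 / 0.5627 = 6.906.
n = 6.906² + 3 = 47.69 + 3 = 50.7.
Round up.

n = 51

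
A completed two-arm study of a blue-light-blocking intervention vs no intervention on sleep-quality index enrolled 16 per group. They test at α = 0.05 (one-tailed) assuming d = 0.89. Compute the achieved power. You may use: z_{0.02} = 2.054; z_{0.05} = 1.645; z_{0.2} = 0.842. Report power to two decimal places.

For two equal groups, power = Φ(d·√(n/2) − z_{α}).
d·√(n/2) = 0.89 × √(16/2) = 0.89 × 2.828 = 2.517.
z_β = 2.517 − 1.645 = 0.872.
Power = Φ(0.872) = 0.808.

power ≈ 0.81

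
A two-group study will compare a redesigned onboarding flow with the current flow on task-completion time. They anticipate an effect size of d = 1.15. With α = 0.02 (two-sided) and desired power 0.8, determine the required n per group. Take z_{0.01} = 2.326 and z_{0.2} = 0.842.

n = 16 per group

For two independent groups with equal n: n = 2·((z_{α/2} + z_β) / d)².
z_{α/2} + z_β = 2.326 + 0.842 = 3.168.
n = 2 × (3.168 / 1.15)² = 2 × 2.755² = 2 × 7.59 = 15.2.
Round up to the next whole participant.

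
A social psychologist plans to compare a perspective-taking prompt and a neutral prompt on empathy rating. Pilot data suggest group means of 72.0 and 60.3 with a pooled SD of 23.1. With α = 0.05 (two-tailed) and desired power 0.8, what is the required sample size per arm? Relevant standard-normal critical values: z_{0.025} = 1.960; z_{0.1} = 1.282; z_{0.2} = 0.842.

Cohen's d = |M₁ − M₂| / SD_pooled = |72.0 − 60.3| / 23.1 = 11.7 / 23.1 = 0.506.
For two independent groups with equal n: n = 2·((z_{α/2} + z_β) / d)².
z_{α/2} + z_β = 1.960 + 0.842 = 2.802.
n = 2 × (2.802 / 0.506)² = 2 × 5.538² = 2 × 30.66 = 61.3.
Round up to the next whole participant.

n = 62 per group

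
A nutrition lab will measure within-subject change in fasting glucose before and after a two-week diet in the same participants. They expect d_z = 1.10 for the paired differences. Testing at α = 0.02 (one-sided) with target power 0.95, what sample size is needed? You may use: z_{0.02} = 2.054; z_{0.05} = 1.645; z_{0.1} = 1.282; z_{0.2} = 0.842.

n = 12 pairs

For a paired (one-sample on differences) test: n = ((z_{α} + z_β) / d)².
z_{α} + z_β = 2.054 + 1.645 = 3.699.
n = (3.699 / 1.10)² = 3.363² = 11.31.
Round up.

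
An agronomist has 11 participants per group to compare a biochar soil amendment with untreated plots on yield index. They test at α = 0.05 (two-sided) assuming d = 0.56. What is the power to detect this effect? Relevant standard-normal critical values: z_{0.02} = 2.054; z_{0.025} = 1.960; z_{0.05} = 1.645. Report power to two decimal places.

power ≈ 0.26

For two equal groups, power = Φ(d·√(n/2) − z_{α/2}).
d·√(n/2) = 0.56 × √(11/2) = 0.56 × 2.345 = 1.313.
z_β = 1.313 − 1.960 = -0.647.
Power = Φ(-0.647) = 0.259.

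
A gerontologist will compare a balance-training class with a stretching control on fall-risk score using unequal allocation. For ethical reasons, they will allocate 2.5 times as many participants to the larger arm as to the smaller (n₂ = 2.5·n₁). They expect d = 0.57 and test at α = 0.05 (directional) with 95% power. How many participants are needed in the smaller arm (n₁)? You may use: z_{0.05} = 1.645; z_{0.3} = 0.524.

n₁ = 47

With allocation ratio k = n₂/n₁ = 2.5, Var(x̄₁−x̄₂) = σ²(1/n₁ + 1/(k·n₁)) = σ²·(k+1)/(k·n₁).
So n₁ = (1 + 1/k)·((z_{α} + z_β)/d)² = 1.400 × (3.290/0.57)².
n₁ = 1.400 × 33.32 = 46.6.
Round up: n₁ = 47, giving n₂ = ⌈2.5 × 47⌉ = ⌈117.5⌉ = 118.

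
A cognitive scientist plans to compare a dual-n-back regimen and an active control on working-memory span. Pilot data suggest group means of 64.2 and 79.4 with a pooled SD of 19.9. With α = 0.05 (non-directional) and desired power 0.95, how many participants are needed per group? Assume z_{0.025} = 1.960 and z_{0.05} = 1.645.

n = 45 per group

Cohen's d = |M₁ − M₂| / SD_pooled = |64.2 − 79.4| / 19.9 = 15.2 / 19.9 = 0.764.
For two independent groups with equal n: n = 2·((z_{α/2} + z_β) / d)².
z_{α/2} + z_β = 1.960 + 1.645 = 3.605.
n = 2 × (3.605 / 0.764)² = 2 × 4.719² = 2 × 22.27 = 44.5.
Round up to the next whole participant.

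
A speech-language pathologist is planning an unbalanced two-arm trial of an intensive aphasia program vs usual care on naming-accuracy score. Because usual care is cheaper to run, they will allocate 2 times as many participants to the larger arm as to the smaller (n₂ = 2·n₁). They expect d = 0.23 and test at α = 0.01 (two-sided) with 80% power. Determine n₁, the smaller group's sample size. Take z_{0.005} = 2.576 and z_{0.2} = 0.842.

n₁ = 332

With allocation ratio k = n₂/n₁ = 2, Var(x̄₁−x̄₂) = σ²(1/n₁ + 1/(k·n₁)) = σ²·(k+1)/(k·n₁).
So n₁ = (1 + 1/k)·((z_{α/2} + z_β)/d)² = 1.500 × (3.418/0.23)².
n₁ = 1.500 × 220.85 = 331.3.
Round up: n₁ = 332, giving n₂ = 2 × 332 = 664.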